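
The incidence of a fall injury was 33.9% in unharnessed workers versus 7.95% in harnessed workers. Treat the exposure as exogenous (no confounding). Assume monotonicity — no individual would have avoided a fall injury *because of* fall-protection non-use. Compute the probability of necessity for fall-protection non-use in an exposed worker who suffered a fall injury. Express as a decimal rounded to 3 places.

p₁ = 0.339, p₀ = 0.0795.
Under exogeneity and monotonicity, PN = (p₁ − p₀) / p₁.
PN = (0.339 − 0.0795) / 0.339 = 0.2595 / 0.339 ≈ 0.7655

PN ≈ 0.765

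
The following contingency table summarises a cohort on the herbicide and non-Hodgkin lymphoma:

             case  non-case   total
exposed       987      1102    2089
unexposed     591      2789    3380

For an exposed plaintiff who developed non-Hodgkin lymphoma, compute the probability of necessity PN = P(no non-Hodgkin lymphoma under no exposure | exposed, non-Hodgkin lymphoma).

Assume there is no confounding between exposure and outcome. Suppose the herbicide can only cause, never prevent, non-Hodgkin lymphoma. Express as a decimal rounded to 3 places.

PN ≈ 0.630

p₁ = P(outcome | exposed) = 987/2089 = 0.47247
p₀ = P(outcome | unexposed) = 591/3380 = 0.17485
Under exogeneity and monotonicity, PN = (p₁ − p₀)/p₁.
PN = (0.47247 − 0.17485) / 0.47247 ≈ 0.6299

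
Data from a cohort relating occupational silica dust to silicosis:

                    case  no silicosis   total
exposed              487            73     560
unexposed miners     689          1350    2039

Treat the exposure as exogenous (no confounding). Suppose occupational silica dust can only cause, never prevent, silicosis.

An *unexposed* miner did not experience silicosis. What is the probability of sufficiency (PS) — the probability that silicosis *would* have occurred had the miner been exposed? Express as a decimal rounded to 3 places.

PS ≈ 0.803

p₁ = P(outcome | exposed) = 487/560 = 0.86964
p₀ = P(outcome | unexposed) = 689/2039 = 0.33791
Under exogeneity and monotonicity, PS = (p₁ − p₀)/(1 − p₀).
PS = (0.86964 − 0.33791) / 0.66209 ≈ 0.8031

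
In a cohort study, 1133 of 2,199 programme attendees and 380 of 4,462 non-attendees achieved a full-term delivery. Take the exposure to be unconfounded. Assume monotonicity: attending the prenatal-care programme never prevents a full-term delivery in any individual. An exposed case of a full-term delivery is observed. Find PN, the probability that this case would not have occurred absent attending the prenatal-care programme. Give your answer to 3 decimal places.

PN ≈ 0.835

p₁ = P(outcome | exposed) = 1133/2199 = 0.51523
p₀ = P(outcome | unexposed) = 380/4462 = 0.085164
Under exogeneity and monotonicity, PN = (p₁ − p₀) / p₁.
PN = (0.51523 − 0.085164) / 0.51523 = 0.43007 / 0.51523 ≈ 0.8347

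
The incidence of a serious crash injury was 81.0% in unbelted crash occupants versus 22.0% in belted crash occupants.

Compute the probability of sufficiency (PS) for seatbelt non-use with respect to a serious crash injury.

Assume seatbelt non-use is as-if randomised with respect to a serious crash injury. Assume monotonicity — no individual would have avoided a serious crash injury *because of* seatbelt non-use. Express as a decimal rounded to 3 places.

p₁ = 0.81, p₀ = 0.22.
Under exogeneity and monotonicity, PS = (p₁ − p₀) / (1 − p₀).
PS = (0.81 − 0.22) / (1 − 0.22) = 0.59 / 0.78 ≈ 0.7564

PS ≈ 0.756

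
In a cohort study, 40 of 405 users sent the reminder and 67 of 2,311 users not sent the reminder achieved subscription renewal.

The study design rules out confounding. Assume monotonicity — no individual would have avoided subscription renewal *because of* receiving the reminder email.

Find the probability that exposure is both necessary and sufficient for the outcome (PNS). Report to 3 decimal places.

p₁ = P(outcome | exposed) = 40/405 = 0.098765
p₀ = P(outcome | unexposed) = 67/2311 = 0.028992
Under exogeneity and monotonicity, PNS = p₁ − p₀.
PNS = 0.098765 − 0.028992 = 0.069774

PNS ≈ 0.070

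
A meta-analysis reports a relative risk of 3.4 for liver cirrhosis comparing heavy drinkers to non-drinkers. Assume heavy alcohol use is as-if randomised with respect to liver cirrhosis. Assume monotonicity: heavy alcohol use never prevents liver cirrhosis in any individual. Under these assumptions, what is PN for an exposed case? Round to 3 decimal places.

Under exogeneity and monotonicity, PN = (RR − 1) / RR = 1 − 1/RR.
PN = (3.4 − 1) / 3.4 = 2.4 / 3.4 ≈ 0.7059

PN ≈ 0.706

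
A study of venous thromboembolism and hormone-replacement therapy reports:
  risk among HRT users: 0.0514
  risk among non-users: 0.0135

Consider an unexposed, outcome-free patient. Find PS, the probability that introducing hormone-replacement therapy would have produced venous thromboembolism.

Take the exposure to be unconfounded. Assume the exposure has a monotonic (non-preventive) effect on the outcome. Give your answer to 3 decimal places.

PS ≈ 0.038

Let p₁ = 0.0514, p₀ = 0.0135.
Under exogeneity and monotonicity, PS = (p₁ − p₀) / (1 − p₀).
PS = (0.0514 − 0.0135) / (1 − 0.0135) = 0.0379 / 0.9865 ≈ 0.0384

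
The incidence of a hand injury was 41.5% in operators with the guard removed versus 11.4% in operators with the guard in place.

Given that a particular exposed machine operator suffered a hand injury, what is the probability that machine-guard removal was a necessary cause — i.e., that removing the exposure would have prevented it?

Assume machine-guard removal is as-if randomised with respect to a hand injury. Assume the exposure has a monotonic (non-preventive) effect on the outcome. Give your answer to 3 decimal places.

p₁ = 0.415, p₀ = 0.114.
Under exogeneity and monotonicity, PN = (p₁ − p₀) / p₁.
PN = (0.415 − 0.114) / 0.415 = 0.301 / 0.415 ≈ 0.7253

PN ≈ 0.725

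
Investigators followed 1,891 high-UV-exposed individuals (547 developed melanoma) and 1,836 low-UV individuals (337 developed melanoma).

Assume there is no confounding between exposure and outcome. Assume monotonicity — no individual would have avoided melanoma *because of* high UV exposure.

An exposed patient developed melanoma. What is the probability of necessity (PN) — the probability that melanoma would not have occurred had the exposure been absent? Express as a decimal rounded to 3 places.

PN ≈ 0.365

p₁ = P(outcome | exposed) = 547/1891 = 0.28926
p₀ = P(outcome | unexposed) = 337/1836 = 0.18355
Under exogeneity and monotonicity, PN = (p₁ − p₀) / p₁.
PN = (0.28926 − 0.18355) / 0.28926 = 0.10571 / 0.28926 ≈ 0.3655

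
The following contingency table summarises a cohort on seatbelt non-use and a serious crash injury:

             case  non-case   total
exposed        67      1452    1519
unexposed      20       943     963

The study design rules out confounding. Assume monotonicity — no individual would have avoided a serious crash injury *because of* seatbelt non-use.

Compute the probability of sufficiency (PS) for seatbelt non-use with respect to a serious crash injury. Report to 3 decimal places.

PS ≈ 0.024

p₁ = P(outcome | exposed) = 67/1519 = 0.044108
p₀ = P(outcome | unexposed) = 20/963 = 0.020768
Under exogeneity and monotonicity, PS = (p₁ − p₀) / (1 − p₀).
PS = (0.044108 − 0.020768) / (1 − 0.020768) = 0.02334 / 0.97923 ≈ 0.0238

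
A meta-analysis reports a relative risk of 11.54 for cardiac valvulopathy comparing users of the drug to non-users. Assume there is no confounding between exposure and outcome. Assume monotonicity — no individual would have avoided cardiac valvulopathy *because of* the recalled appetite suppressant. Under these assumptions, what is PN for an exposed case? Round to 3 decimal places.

Under exogeneity and monotonicity, PN = (RR − 1) / RR = 1 − 1/RR.
PN = (11.54 − 1) / 11.54 = 10.54 / 11.54 ≈ 0.9133

PN ≈ 0.913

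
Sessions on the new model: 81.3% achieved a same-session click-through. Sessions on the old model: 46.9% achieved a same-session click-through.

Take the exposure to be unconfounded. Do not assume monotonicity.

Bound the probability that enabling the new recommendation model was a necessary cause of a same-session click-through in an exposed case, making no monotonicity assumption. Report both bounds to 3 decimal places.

p₁ = 0.813, p₀ = 0.469.
Under exogeneity alone the bounds on PN are max{0,(p₁−p₀)/p₁} ≤ PN ≤ min{1,(1−p₀)/p₁}.
  lower = (p₁ − p₀)/p₁ = 0.344 / 0.813 ≈ 0.4231
  upper = min{1, (1 − p₀)/p₁} = 0.531 / 0.813 ≈ 0.6531

0.423 ≤ PN ≤ 0.653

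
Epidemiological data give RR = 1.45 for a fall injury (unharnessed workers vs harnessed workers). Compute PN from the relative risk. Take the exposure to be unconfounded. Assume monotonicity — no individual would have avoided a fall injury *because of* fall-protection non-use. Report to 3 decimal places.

PN ≈ 0.310

Under exogeneity and monotonicity, PN = (RR − 1) / RR = 1 − 1/RR.
PN = (1.45 − 1) / 1.45 = 0.45 / 1.45 ≈ 0.3103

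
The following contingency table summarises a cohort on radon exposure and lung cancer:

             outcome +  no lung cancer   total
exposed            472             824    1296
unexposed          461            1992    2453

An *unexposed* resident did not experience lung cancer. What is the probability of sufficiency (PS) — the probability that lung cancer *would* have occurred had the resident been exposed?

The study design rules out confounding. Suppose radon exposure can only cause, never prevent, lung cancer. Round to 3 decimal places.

p₁ = P(outcome | exposed) = 472/1296 = 0.3642
p₀ = P(outcome | unexposed) = 461/2453 = 0.18793
Under exogeneity and monotonicity, PS = (p₁ − p₀) / (1 − p₀).
PS = (0.3642 − 0.18793) / (1 − 0.18793) = 0.17626 / 0.81207 ≈ 0.2171

PS ≈ 0.217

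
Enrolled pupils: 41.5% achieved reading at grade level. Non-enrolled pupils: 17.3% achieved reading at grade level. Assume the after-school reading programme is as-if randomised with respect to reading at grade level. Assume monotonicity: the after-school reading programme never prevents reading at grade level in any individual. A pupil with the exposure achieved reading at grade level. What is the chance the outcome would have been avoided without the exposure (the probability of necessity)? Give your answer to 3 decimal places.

p₁ = 0.415, p₀ = 0.173.
Under exogeneity and monotonicity, PN = (p₁ − p₀) / p₁.
PN = (0.415 − 0.173) / 0.415 = 0.242 / 0.415 ≈ 0.5831

PN ≈ 0.583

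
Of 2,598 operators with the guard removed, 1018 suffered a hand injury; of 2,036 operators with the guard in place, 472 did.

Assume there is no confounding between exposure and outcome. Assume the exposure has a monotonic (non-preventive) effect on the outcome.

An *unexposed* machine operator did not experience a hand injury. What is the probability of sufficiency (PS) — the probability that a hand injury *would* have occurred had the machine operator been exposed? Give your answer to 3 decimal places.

PS ≈ 0.208

p₁ = P(outcome | exposed) = 1018/2598 = 0.39184
p₀ = P(outcome | unexposed) = 472/2036 = 0.23183
Under exogeneity and monotonicity, PS = (p₁ − p₀) / (1 − p₀).
PS = (0.39184 − 0.23183) / (1 − 0.23183) = 0.16001 / 0.76817 ≈ 0.2083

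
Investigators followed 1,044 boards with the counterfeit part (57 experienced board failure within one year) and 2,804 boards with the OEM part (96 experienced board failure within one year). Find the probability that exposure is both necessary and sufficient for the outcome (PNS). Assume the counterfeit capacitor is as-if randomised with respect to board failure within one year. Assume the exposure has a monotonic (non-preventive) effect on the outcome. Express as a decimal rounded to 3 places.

PNS ≈ 0.020

p₁ = P(outcome | exposed) = 57/1044 = 0.054598
p₀ = P(outcome | unexposed) = 96/2804 = 0.034237
Under exogeneity and monotonicity, PNS = p₁ − p₀.
PNS = 0.054598 − 0.034237 = 0.020361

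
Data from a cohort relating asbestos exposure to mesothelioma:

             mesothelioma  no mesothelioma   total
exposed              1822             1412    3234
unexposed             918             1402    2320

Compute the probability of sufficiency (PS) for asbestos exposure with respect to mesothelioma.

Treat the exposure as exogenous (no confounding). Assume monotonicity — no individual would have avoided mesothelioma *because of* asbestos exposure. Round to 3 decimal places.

p₁ = P(outcome | exposed) = 1822/3234 = 0.56339
p₀ = P(outcome | unexposed) = 918/2320 = 0.39569
Under exogeneity and monotonicity, PS = (p₁ − p₀) / (1 − p₀).
PS = (0.56339 − 0.39569) / (1 − 0.39569) = 0.1677 / 0.60431 ≈ 0.2775

PS ≈ 0.278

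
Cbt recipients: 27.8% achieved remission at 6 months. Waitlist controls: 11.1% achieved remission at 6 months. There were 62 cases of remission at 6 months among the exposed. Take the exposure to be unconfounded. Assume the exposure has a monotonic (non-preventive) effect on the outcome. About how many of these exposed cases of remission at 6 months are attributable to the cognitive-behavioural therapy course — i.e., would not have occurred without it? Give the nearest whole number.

about 37 cases

p₁ = 0.278, p₀ = 0.111.
PN = (p₁ − p₀)/p₁ = (0.278 − 0.111) / 0.278 ≈ 0.60072.
Attributable cases ≈ PN × (exposed cases) = 0.60072 × 62 ≈ 37.24.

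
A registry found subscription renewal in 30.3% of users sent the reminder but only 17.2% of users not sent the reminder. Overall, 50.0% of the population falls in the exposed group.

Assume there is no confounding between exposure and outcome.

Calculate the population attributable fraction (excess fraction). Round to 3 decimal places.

PAF ≈ 0.276

p₁ = 0.303, p₀ = 0.172.
Overall risk P(Y=1) = π·p₁ + (1−π)·p₀ = 0.5×0.303 + 0.5×0.172 = 0.2375.
Under exogeneity, PAF = [P(Y=1) − p₀] / P(Y=1).
PAF = (0.2375 − 0.172) / 0.2375 ≈ 0.2758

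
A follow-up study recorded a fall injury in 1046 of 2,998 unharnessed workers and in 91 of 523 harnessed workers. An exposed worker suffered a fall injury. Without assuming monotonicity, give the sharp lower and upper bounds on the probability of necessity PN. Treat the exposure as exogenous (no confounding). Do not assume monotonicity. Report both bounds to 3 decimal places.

0.501 ≤ PN ≤ 1.000

p₁ = P(outcome | exposed) = 1046/2998 = 0.3489
p₀ = P(outcome | unexposed) = 91/523 = 0.174
Under exogeneity alone the bounds on PN are max{0,(p₁−p₀)/p₁} ≤ PN ≤ min{1,(1−p₀)/p₁}.
  lower = (p₁ − p₀)/p₁ = 0.1749 / 0.3489 ≈ 0.5013
  upper = min{1, (1 − p₀)/p₁} = 0.826 / 0.3489 ≈ 2.3675 → capped at 1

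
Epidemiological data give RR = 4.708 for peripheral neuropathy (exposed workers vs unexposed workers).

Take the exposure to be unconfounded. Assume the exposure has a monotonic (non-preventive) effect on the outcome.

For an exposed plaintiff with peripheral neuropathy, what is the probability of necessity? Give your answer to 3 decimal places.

PN ≈ 0.788

Under exogeneity and monotonicity, PN = (RR − 1) / RR = 1 − 1/RR.
PN = (4.708 − 1) / 4.708 = 3.708 / 4.708 ≈ 0.7876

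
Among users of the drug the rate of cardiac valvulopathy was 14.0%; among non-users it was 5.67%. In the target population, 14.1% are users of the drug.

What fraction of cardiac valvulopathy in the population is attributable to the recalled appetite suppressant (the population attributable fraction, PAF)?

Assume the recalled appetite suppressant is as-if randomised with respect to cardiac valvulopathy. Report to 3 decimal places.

PAF ≈ 0.172

p₁ = 0.14, p₀ = 0.0567.
Overall risk P(Y=1) = π·p₁ + (1−π)·p₀ = 0.141×0.14 + 0.859×0.0567 = 0.068445.
Under exogeneity, PAF = [P(Y=1) − p₀] / P(Y=1).
PAF = (0.068445 − 0.0567) / 0.068445 ≈ 0.1716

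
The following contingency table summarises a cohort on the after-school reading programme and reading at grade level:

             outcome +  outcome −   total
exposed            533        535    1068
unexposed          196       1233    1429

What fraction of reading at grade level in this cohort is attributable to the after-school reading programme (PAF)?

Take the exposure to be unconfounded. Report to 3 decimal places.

PAF ≈ 0.530

p₁ = P(outcome | exposed) = 533/1068 = 0.49906
p₀ = P(outcome | unexposed) = 196/1429 = 0.13716
Exposure prevalence π = 1068/2497 = 0.42771; overall risk P(Y=1) = 0.29195.
Under exogeneity, PAF = [P(Y=1) − p₀]/P(Y=1).
PAF = (0.29195 − 0.13716) / 0.29195 ≈ 0.5302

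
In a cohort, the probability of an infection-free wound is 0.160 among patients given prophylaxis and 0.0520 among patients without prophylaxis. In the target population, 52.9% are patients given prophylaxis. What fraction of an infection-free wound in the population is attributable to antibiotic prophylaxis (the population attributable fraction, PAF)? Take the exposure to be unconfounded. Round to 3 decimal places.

PAF ≈ 0.524

Let p₁ = 0.16, p₀ = 0.052.
Overall risk P(Y=1) = π·p₁ + (1−π)·p₀ = 0.529×0.16 + 0.471×0.052 = 0.10913.
Under exogeneity, PAF = [P(Y=1) − p₀] / P(Y=1).
PAF = (0.10913 − 0.052) / 0.10913 ≈ 0.5235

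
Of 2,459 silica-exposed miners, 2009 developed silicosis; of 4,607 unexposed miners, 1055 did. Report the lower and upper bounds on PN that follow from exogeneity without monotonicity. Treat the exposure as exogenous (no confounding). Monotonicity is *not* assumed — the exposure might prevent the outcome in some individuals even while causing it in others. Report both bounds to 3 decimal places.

p₁ = P(outcome | exposed) = 2009/2459 = 0.817
p₀ = P(outcome | unexposed) = 1055/4607 = 0.229
Under exogeneity alone the bounds on PN are max{0,(p₁−p₀)/p₁} ≤ PN ≤ min{1,(1−p₀)/p₁}.
  lower = (p₁ − p₀)/p₁ = 0.588 / 0.817 ≈ 0.7197
  upper = min{1, (1 − p₀)/p₁} = 0.771 / 0.817 ≈ 0.9437

0.720 ≤ PN ≤ 0.944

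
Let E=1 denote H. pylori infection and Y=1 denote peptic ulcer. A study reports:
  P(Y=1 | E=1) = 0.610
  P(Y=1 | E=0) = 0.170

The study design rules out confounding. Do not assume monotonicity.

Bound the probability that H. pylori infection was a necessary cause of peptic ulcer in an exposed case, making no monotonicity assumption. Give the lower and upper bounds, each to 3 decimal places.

0.721 ≤ PN ≤ 1.000

Let p₁ = 0.61, p₀ = 0.17.
Under exogeneity alone the bounds on PN are max{0,(p₁−p₀)/p₁} ≤ PN ≤ min{1,(1−p₀)/p₁}.
  lower = (p₁ − p₀)/p₁ = 0.44 / 0.61 ≈ 0.7213
  upper = min{1, (1 − p₀)/p₁} = 0.83 / 0.61 ≈ 1.3607 → capped at 1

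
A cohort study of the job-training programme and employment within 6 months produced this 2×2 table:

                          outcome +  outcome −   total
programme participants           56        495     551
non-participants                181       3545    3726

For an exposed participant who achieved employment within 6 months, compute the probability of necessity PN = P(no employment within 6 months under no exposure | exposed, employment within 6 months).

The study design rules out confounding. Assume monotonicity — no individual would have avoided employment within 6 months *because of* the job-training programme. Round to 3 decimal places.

PN ≈ 0.522

p₁ = P(outcome | exposed) = 56/551 = 0.10163
p₀ = P(outcome | unexposed) = 181/3726 = 0.048578
Under exogeneity and monotonicity, PN = (p₁ − p₀) / p₁.
PN = (0.10163 − 0.048578) / 0.10163 = 0.053056 / 0.10163 ≈ 0.5220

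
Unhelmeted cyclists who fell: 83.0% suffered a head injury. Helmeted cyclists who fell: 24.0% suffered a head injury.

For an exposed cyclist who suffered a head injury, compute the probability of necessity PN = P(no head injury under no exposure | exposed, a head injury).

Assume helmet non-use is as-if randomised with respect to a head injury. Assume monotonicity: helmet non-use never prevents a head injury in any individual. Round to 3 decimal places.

p₁ = 0.83, p₀ = 0.24.
Under exogeneity and monotonicity, PN = (p₁ − p₀) / p₁.
PN = (0.83 − 0.24) / 0.83 = 0.59 / 0.83 ≈ 0.7108

PN ≈ 0.711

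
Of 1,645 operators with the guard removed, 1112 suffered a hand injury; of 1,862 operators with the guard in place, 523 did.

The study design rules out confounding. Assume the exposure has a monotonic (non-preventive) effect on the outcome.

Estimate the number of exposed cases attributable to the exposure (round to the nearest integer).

about 650 cases

p₁ = P(outcome | exposed) = 1112/1645 = 0.67599
p₀ = P(outcome | unexposed) = 523/1862 = 0.28088
PN = (p₁ − p₀)/p₁ = (0.67599 − 0.28088) / 0.67599 ≈ 0.58449.
Attributable cases ≈ PN × (exposed cases) = 0.58449 × 1112 ≈ 649.95.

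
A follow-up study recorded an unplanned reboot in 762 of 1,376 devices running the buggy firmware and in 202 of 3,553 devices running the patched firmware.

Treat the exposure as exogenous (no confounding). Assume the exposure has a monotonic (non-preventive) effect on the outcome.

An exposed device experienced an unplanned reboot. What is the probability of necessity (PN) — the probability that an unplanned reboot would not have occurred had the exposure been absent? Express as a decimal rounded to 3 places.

p₁ = P(outcome | exposed) = 762/1376 = 0.55378
p₀ = P(outcome | unexposed) = 202/3553 = 0.056853
Under exogeneity and monotonicity, PN = (p₁ − p₀) / p₁.
PN = (0.55378 − 0.056853) / 0.55378 = 0.49693 / 0.55378 ≈ 0.8973

PN ≈ 0.897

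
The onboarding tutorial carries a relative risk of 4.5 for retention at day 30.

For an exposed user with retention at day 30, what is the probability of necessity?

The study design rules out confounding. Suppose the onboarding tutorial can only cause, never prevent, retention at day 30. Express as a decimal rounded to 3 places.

Under exogeneity and monotonicity, PN = (RR − 1) / RR = 1 − 1/RR.
PN = (4.5 − 1) / 4.5 = 3.5 / 4.5 ≈ 0.7778

PN ≈ 0.778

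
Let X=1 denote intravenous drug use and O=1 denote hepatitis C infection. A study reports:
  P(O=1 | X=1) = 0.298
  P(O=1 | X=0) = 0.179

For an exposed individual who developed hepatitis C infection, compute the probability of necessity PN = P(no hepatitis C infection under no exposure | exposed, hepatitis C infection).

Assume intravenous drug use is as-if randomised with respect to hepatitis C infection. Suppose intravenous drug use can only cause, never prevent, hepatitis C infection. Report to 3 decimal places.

Let p₁ = 0.298, p₀ = 0.179.
Under exogeneity and monotonicity, PN = (p₁ − p₀) / p₁.
PN = (0.298 − 0.179) / 0.298 = 0.119 / 0.298 ≈ 0.3993

PN ≈ 0.399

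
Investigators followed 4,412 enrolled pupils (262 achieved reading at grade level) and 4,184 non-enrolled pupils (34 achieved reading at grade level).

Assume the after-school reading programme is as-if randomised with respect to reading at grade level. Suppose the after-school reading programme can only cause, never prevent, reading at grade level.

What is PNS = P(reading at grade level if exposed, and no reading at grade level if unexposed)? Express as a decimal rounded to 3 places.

p₁ = P(outcome | exposed) = 262/4412 = 0.059383
p₀ = P(outcome | unexposed) = 34/4184 = 0.0081262
Under exogeneity and monotonicity, PNS = p₁ − p₀.
PNS = 0.059383 − 0.0081262 = 0.051257

PNS ≈ 0.051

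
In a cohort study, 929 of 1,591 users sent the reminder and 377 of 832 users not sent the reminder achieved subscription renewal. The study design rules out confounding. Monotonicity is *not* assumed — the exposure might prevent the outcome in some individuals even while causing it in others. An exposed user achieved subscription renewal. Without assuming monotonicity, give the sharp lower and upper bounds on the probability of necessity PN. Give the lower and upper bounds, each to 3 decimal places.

p₁ = P(outcome | exposed) = 929/1591 = 0.58391
p₀ = P(outcome | unexposed) = 377/832 = 0.45312
Under exogeneity alone the bounds on PN are max{0,(p₁−p₀)/p₁} ≤ PN ≤ min{1,(1−p₀)/p₁}.
  lower = (p₁ − p₀)/p₁ = 0.13078 / 0.58391 ≈ 0.2240
  upper = min{1, (1 − p₀)/p₁} = 0.54688 / 0.58391 ≈ 0.9366

0.224 ≤ PN ≤ 0.937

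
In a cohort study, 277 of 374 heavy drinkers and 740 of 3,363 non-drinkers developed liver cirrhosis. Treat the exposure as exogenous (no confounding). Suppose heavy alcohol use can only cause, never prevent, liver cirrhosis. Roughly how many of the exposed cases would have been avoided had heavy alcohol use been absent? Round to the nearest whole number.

about 195 cases

p₁ = P(outcome | exposed) = 277/374 = 0.74064
p₀ = P(outcome | unexposed) = 740/3363 = 0.22004
PN = (p₁ − p₀)/p₁ = (0.74064 − 0.22004) / 0.74064 ≈ 0.70290.
Attributable cases ≈ PN × (exposed cases) = 0.70290 × 277 ≈ 194.70.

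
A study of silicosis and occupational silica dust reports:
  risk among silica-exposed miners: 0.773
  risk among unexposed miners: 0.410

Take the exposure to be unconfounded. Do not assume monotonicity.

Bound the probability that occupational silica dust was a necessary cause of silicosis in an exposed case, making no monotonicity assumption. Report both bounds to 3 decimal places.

0.470 ≤ PN ≤ 0.763

Let p₁ = 0.773, p₀ = 0.41.
Under exogeneity alone the bounds on PN are max{0,(p₁−p₀)/p₁} ≤ PN ≤ min{1,(1−p₀)/p₁}.
  lower = (p₁ − p₀)/p₁ = 0.363 / 0.773 ≈ 0.4696
  upper = min{1, (1 − p₀)/p₁} = 0.59 / 0.773 ≈ 0.7633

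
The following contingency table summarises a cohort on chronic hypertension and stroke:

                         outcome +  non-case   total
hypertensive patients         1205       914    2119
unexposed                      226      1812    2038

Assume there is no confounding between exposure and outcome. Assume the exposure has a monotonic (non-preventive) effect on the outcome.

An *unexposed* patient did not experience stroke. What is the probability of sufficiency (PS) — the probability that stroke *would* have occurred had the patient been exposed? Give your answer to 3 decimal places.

PS ≈ 0.515

p₁ = P(outcome | exposed) = 1205/2119 = 0.56866
p₀ = P(outcome | unexposed) = 226/2038 = 0.11089
Under exogeneity and monotonicity, PS = (p₁ − p₀)/(1 − p₀).
PS = (0.56866 − 0.11089) / 0.88911 ≈ 0.5149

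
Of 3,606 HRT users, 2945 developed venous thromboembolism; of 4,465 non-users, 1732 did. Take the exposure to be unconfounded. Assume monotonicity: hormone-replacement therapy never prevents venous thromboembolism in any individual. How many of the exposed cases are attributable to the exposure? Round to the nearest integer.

p₁ = P(outcome | exposed) = 2945/3606 = 0.81669
p₀ = P(outcome | unexposed) = 1732/4465 = 0.38791
PN = (p₁ − p₀)/p₁ = (0.81669 − 0.38791) / 0.81669 ≈ 0.52503.
Attributable cases ≈ PN × (exposed cases) = 0.52503 × 2945 ≈ 1546.21.

about 1546 cases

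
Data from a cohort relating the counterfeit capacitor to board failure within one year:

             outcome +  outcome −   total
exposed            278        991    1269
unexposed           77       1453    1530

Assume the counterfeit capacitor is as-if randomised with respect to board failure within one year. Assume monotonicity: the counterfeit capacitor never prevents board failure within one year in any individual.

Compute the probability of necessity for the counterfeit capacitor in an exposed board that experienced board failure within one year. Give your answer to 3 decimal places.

p₁ = P(outcome | exposed) = 278/1269 = 0.21907
p₀ = P(outcome | unexposed) = 77/1530 = 0.050327
Under exogeneity and monotonicity, PN = (p₁ − p₀)/p₁.
PN = (0.21907 − 0.050327) / 0.21907 ≈ 0.7703

PN ≈ 0.770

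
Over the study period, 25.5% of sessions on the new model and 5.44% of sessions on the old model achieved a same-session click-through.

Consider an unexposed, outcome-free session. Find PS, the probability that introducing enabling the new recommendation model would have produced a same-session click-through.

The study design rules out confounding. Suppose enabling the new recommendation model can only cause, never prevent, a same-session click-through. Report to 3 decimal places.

PS ≈ 0.212

p₁ = 0.255, p₀ = 0.0544.
Under exogeneity and monotonicity, PS = (p₁ − p₀) / (1 − p₀).
PS = (0.255 − 0.0544) / (1 − 0.0544) = 0.2006 / 0.9456 ≈ 0.2121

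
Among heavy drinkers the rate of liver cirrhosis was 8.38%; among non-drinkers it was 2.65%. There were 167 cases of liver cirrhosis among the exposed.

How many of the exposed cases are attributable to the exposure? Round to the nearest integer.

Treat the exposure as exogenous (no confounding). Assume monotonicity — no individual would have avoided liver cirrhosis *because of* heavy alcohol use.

about 114 cases

p₁ = 0.0838, p₀ = 0.0265.
PN = (p₁ − p₀)/p₁ = (0.0838 − 0.0265) / 0.0838 ≈ 0.68377.
Attributable cases ≈ PN × (exposed cases) = 0.68377 × 167 ≈ 114.19.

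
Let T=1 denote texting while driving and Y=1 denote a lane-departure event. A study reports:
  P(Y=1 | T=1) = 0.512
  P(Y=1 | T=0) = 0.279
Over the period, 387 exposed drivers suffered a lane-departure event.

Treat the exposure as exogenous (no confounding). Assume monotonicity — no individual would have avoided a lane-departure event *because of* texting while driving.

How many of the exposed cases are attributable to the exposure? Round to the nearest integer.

Let p₁ = 0.512, p₀ = 0.279.
PN = (p₁ − p₀)/p₁ = (0.512 − 0.279) / 0.512 ≈ 0.45508.
Attributable cases ≈ PN × (exposed cases) = 0.45508 × 387 ≈ 176.12.

about 176 cases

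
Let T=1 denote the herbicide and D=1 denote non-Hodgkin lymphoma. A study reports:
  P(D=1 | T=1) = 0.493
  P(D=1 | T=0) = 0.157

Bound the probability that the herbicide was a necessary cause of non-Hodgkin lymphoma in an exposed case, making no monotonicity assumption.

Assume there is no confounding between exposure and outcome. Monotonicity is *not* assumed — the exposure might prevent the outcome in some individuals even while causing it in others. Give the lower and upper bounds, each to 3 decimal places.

Let p₁ = 0.493, p₀ = 0.157.
Under exogeneity alone the bounds on PN are max{0,(p₁−p₀)/p₁} ≤ PN ≤ min{1,(1−p₀)/p₁}.
  lower = (p₁ − p₀)/p₁ = 0.336 / 0.493 ≈ 0.6815
  upper = min{1, (1 − p₀)/p₁} = 0.843 / 0.493 ≈ 1.7099 → capped at 1

0.682 ≤ PN ≤ 1.000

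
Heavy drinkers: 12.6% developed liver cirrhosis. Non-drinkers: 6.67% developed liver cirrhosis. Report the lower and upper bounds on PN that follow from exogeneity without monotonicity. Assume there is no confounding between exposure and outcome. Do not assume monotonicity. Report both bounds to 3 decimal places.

0.471 ≤ PN ≤ 1.000

p₁ = 0.126, p₀ = 0.0667.
Under exogeneity alone the bounds on PN are max{0,(p₁−p₀)/p₁} ≤ PN ≤ min{1,(1−p₀)/p₁}.
  lower = (p₁ − p₀)/p₁ = 0.0593 / 0.126 ≈ 0.4706
  upper = min{1, (1 − p₀)/p₁} = 0.9333 / 0.126 ≈ 7.4071 → capped at 1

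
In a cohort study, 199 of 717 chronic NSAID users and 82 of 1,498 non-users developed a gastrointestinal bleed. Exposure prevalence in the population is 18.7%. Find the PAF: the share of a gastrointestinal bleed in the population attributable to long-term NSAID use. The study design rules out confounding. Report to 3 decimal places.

PAF ≈ 0.432

p₁ = P(outcome | exposed) = 199/717 = 0.27755
p₀ = P(outcome | unexposed) = 82/1498 = 0.05474
Overall risk P(Y=1) = π·p₁ + (1−π)·p₀ = 0.187×0.27755 + 0.813×0.05474 = 0.096404.
Under exogeneity, PAF = [P(Y=1) − p₀] / P(Y=1).
PAF = (0.096404 − 0.05474) / 0.096404 ≈ 0.4322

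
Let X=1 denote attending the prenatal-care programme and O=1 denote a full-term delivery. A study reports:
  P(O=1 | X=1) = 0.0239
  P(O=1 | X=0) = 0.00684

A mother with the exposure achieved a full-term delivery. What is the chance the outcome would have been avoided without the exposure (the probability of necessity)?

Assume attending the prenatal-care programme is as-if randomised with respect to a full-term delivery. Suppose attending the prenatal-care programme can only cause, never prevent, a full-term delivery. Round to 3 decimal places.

Let p₁ = 0.0239, p₀ = 0.00684.
Under exogeneity and monotonicity, PN = (p₁ − p₀) / p₁.
PN = (0.0239 − 0.00684) / 0.0239 = 0.01706 / 0.0239 ≈ 0.7138

PN ≈ 0.714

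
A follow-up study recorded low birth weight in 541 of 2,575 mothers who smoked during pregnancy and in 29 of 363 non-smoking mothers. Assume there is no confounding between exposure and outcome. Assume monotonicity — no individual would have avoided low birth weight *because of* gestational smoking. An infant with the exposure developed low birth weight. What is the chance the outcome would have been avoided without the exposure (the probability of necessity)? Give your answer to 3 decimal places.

p₁ = P(outcome | exposed) = 541/2575 = 0.2101
p₀ = P(outcome | unexposed) = 29/363 = 0.07989
Under exogeneity and monotonicity, PN = (p₁ − p₀) / p₁.
PN = (0.2101 − 0.07989) / 0.2101 = 0.13021 / 0.2101 ≈ 0.6197

PN ≈ 0.620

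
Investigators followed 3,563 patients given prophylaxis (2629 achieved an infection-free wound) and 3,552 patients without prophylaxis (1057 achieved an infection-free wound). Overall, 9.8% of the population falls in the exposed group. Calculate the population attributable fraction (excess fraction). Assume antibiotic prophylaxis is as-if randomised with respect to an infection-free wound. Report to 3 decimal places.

PAF ≈ 0.127

p₁ = P(outcome | exposed) = 2629/3563 = 0.73786
p₀ = P(outcome | unexposed) = 1057/3552 = 0.29758
Overall risk P(Y=1) = π·p₁ + (1−π)·p₀ = 0.098×0.73786 + 0.902×0.29758 = 0.34073.
Under exogeneity, PAF = [P(Y=1) − p₀] / P(Y=1).
PAF = (0.34073 − 0.29758) / 0.34073 ≈ 0.1266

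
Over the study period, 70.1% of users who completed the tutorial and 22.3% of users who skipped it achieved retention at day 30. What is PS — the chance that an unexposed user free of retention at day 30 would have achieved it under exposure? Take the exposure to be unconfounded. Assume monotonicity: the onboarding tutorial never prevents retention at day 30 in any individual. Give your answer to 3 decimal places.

p₁ = 0.701, p₀ = 0.223.
Under exogeneity and monotonicity, PS = (p₁ − p₀) / (1 − p₀).
PS = (0.701 − 0.223) / (1 − 0.223) = 0.478 / 0.777 ≈ 0.6152

PS ≈ 0.615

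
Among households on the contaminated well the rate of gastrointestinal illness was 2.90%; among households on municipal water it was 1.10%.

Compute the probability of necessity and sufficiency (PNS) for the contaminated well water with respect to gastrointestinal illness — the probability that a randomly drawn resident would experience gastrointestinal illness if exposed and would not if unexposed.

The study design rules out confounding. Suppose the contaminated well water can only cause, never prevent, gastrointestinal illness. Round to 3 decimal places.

PNS ≈ 0.018

p₁ = 0.029, p₀ = 0.011.
Under exogeneity and monotonicity, PNS = p₁ − p₀.
PNS = 0.029 − 0.011 = 0.018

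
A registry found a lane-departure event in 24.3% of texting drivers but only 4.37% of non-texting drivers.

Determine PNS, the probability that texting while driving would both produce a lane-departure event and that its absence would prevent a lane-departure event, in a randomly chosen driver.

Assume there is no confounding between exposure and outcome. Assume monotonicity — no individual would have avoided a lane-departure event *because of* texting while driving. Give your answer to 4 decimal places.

PNS ≈ 0.1993

p₁ = 0.243, p₀ = 0.0437.
Under exogeneity and monotonicity, PNS = p₁ − p₀.
PNS = 0.243 − 0.0437 = 0.1993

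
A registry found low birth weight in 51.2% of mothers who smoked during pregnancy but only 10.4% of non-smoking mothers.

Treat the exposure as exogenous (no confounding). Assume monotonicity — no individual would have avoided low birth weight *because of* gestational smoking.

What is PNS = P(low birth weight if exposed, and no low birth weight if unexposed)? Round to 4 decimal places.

p₁ = 0.512, p₀ = 0.104.
Under exogeneity and monotonicity, PNS = p₁ − p₀.
PNS = 0.512 − 0.104 = 0.408

PNS ≈ 0.4080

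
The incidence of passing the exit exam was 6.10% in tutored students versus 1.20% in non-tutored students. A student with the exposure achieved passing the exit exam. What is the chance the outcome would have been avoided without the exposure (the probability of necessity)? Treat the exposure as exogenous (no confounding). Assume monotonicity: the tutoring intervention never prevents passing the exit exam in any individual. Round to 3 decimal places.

p₁ = 0.061, p₀ = 0.012.
Under exogeneity and monotonicity, PN = (p₁ − p₀) / p₁.
PN = (0.061 − 0.012) / 0.061 = 0.049 / 0.061 ≈ 0.8033

PN ≈ 0.803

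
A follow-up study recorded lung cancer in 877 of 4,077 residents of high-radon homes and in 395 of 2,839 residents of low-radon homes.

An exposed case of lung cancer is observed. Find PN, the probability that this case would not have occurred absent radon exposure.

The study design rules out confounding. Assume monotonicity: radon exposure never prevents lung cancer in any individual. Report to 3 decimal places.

p₁ = P(outcome | exposed) = 877/4077 = 0.21511
p₀ = P(outcome | unexposed) = 395/2839 = 0.13913
Under exogeneity and monotonicity, PN = (p₁ − p₀) / p₁.
PN = (0.21511 − 0.13913) / 0.21511 = 0.075976 / 0.21511 ≈ 0.3532

PN ≈ 0.353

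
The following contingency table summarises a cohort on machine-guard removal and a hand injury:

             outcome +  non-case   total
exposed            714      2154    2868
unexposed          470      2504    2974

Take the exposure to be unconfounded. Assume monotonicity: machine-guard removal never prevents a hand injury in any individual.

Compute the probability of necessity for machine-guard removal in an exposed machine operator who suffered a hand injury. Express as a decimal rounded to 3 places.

p₁ = P(outcome | exposed) = 714/2868 = 0.24895
p₀ = P(outcome | unexposed) = 470/2974 = 0.15804
Under exogeneity and monotonicity, PN = (p₁ − p₀) / p₁.
PN = (0.24895 − 0.15804) / 0.24895 = 0.090918 / 0.24895 ≈ 0.3652

PN ≈ 0.365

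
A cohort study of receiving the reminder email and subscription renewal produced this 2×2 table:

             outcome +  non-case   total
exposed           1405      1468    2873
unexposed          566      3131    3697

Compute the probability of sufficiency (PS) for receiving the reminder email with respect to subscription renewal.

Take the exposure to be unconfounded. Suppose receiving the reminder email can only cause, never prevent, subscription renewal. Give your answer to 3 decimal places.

p₁ = P(outcome | exposed) = 1405/2873 = 0.48904
p₀ = P(outcome | unexposed) = 566/3697 = 0.1531
Under exogeneity and monotonicity, PS = (p₁ − p₀) / (1 − p₀).
PS = (0.48904 − 0.1531) / (1 − 0.1531) = 0.33594 / 0.8469 ≈ 0.3967

PS ≈ 0.397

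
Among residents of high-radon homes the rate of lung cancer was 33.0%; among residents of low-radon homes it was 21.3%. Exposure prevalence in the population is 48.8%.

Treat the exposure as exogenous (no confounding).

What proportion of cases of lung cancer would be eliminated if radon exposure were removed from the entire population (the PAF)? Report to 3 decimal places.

PAF ≈ 0.211

p₁ = 0.33, p₀ = 0.213.
Overall risk P(Y=1) = π·p₁ + (1−π)·p₀ = 0.488×0.33 + 0.512×0.213 = 0.2701.
Under exogeneity, PAF = [P(Y=1) − p₀] / P(Y=1).
PAF = (0.2701 − 0.213) / 0.2701 ≈ 0.2114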